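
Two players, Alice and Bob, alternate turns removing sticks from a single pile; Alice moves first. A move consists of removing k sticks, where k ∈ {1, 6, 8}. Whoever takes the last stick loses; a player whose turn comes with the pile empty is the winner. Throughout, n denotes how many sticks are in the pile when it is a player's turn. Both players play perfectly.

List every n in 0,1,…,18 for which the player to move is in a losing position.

Use the standard recursion: the mover wins at a terminal position; elsewhere, the mover wins exactly when some move hands the opponent an L position.
n=0: no move; the opponent has just taken the last stick and therefore loses → W
n=1: →0(W) only, which is W, so L
n=2: →1(L), so W
n=3: →2(W) only, which is W, so L
n=4: →3(L), so W
n=5: →4(W) only, which is W, so L
n=6: →5(L), so W
n=7: →1(L), so W
n=8: →7(W), 2(W), 0(W) — all W, so L
n=9: →8(L), so W
n=10: →9(W), 4(W), 2(W) — all W, so L
n=11: →10(L), so W
n=12: →11(W), 6(W), 4(W) — all W, so L
n=13: →12(L), so W
n=14: →8(L), so W
n=15: →14(W), 9(W), 7(W) — all W, so L
n=16: →15(L), so W
n=17: →16(W), 11(W), 9(W) — all W, so L
n=18: →17(L), so W
Reading off the rows marked L gives the requested list; there are 8 such values of n.

1, 3, 5, 8, 10, 12, 15, 17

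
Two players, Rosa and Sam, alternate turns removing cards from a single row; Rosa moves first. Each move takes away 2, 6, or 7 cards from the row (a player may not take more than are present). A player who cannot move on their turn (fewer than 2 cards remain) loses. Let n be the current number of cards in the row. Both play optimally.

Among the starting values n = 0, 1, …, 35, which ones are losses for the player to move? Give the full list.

Label each position W (a win for the player to move) or L (a loss). A position with no legal move is L; any other position is W exactly when some move reaches an L, and L when every move reaches a W.
n=0: no move → L
n=1: no move → L
n=2: reaches L-position 0 → W
n=3: reaches L-position 1 → W
n=4: only reaches 2(W), which is W → L
n=5: only reaches 3(W), which is W → L
n=6: reaches L-position 4 → W
n=7: reaches L-position 5 → W
n=8: reaches L-position 1 → W
n=9: only reaches 7(W), 3(W), 2(W), all W → L
n=10: reaches L-position 4 → W
n=11: reaches L-position 9 → W
n=12: reaches L-position 5 → W
n=13: only reaches 11(W), 7(W), 6(W), all W → L
n=14: only reaches 12(W), 8(W), 7(W), all W → L
n=15: reaches L-position 13 → W
n=16: reaches L-position 14 → W
n=17: only reaches 15(W), 11(W), 10(W), all W → L
n=18: only reaches 16(W), 12(W), 11(W), all W → L
n=19: reaches L-position 17 → W
n=20: reaches L-position 18 → W
n=21: reaches L-position 14 → W
n=22: only reaches 20(W), 16(W), 15(W), all W → L
n=23: reaches L-position 17 → W
n=24: reaches L-position 22 → W
n=25: reaches L-position 18 → W
n=26: only reaches 24(W), 20(W), 19(W), all W → L
n=27: only reaches 25(W), 21(W), 20(W), all W → L
n=28: reaches L-position 26 → W
n=29: reaches L-position 27 → W
n=30: only reaches 28(W), 24(W), 23(W), all W → L
n=31: only reaches 29(W), 25(W), 24(W), all W → L
n=32: reaches L-position 30 → W
n=33: reaches L-position 31 → W
n=34: reaches L-position 27 → W
n=35: only reaches 33(W), 29(W), 28(W), all W → L
The losing starting values of n are exactly the entries labelled L in this table (15 of them).

0, 1, 4, 5, 9, 13, 14, 17, 18, 22, 26, 27, 30, 31, 35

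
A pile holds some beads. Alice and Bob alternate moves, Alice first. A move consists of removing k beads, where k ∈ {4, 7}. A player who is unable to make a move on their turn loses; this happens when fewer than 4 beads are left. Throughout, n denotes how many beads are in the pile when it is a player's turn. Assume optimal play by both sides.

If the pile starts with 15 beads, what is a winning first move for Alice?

Remove 4, leaving 11.

Work bottom-up. With no move the player to move loses. Otherwise the position is W if at least one move leads to an L position for the opponent, and L if every move leads to a W.
n=0: no move → L
n=1: no move → L
n=2: no move → L
n=3: no move → L
n=4: W (go to 0, an L position)
n=5: W (go to 1, an L position)
n=6: W (go to 2, an L position)
n=7: W (go to 3, an L position)
n=8: W (go to 1, an L position)
n=9: W (go to 2, an L position)
n=10: W (go to 3, an L position)
n=11: L (options 7(W), 4(W) are all W)
n=12: L (options 8(W), 5(W) are all W)
n=13: L (options 9(W), 6(W) are all W)
n=14: L (options 10(W), 7(W) are all W)
n=15: W (go to 11, an L position)
From 15, the L positions reachable in one move are: 11.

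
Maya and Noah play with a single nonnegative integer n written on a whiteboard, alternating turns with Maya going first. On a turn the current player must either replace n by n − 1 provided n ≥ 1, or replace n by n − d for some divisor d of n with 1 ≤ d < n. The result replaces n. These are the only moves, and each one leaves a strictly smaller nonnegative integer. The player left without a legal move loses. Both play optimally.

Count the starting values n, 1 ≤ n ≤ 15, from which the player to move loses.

7

Build the W/L table. Terminal = L. A non-terminal position is W if it has a move to some L; otherwise it is L.
n=0: no move → L
n=1: can move to 0, which is L ⇒ W
n=2: the only move is to 1(W), a W ⇒ L
n=3: can move to 2, which is L ⇒ W
n=4: can move to 2, which is L ⇒ W
n=5: the only move is to 4(W), a W ⇒ L
n=6: can move to 5, which is L ⇒ W
n=7: the only move is to 6(W), a W ⇒ L
n=8: can move to 7, which is L ⇒ W
n=9: moves to 6(W), 8(W); every one is W ⇒ L
n=10: can move to 5, which is L ⇒ W
n=11: the only move is to 10(W), a W ⇒ L
n=12: can move to 9, which is L ⇒ W
n=13: the only move is to 12(W), a W ⇒ L
n=14: can move to 7, which is L ⇒ W
n=15: moves to 10(W), 12(W), 14(W); every one is W ⇒ L
L entries with 1 ≤ n ≤ 15 (n=0 is outside the asked range and is not counted): n = 2, 5, 7, 9, 11, 13, 15; that makes 7.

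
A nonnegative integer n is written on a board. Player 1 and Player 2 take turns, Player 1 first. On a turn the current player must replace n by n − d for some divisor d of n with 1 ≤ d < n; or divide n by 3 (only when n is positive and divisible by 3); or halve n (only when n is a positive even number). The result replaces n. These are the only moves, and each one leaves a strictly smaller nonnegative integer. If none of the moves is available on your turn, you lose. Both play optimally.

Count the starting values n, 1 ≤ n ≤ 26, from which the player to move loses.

Work bottom-up. With no move the player to move loses. Otherwise the position is W if at least one move leads to an L position for the opponent, and L if every move leads to a W.
n=0: no move → L
n=1: no move → L
n=2: →1(L), so W
n=3: →1(L), so W
n=4: →2(W), 3(W) — all W, so L
n=5: →4(L), so W
n=6: →4(L), so W
n=7: →6(W) only, which is W, so L
n=8: →4(L), so W
n=9: →3(W), 6(W), 8(W) — all W, so L
n=10: →9(L), so W
n=11: →10(W) only, which is W, so L
n=12: →4(L), so W
n=13: →12(W) only, which is W, so L
n=14: →7(L), so W
n=15: →5(W), 10(W), 12(W), 14(W) — all W, so L
n=16: →15(L), so W
n=17: →16(W) only, which is W, so L
n=18: →9(L), so W
n=19: →18(W) only, which is W, so L
n=20: →15(L), so W
n=21: →7(L), so W
n=22: →11(L), so W
n=23: →22(W) only, which is W, so L
n=24: →23(L), so W
n=25: →20(W), 24(W) — all W, so L
n=26: →13(L), so W
L entries with 1 ≤ n ≤ 26 (n=0 is outside the asked range and is not counted): n = 1, 4, 7, 9, 11, 13, 15, 17, 19, 23, 25; that makes 11.

11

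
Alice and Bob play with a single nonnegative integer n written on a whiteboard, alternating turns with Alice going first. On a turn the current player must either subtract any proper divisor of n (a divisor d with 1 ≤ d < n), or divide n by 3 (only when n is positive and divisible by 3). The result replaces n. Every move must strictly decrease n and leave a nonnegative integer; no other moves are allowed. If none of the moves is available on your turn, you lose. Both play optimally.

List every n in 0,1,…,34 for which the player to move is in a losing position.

0, 1, 4, 7, 9, 11, 13, 15, 17, 19, 23, 25, 28, 31

Work bottom-up. With no move the player to move loses. Otherwise the position is W if at least one move leads to an L position for the opponent, and L if every move leads to a W.
n=0: no move → L
n=1: no move → L
n=2: →1(L), so W
n=3: →1(L), so W
n=4: →2(W), 3(W) — all W, so L
n=5: →4(L), so W
n=6: →4(L), so W
n=7: →6(W) only, which is W, so L
n=8: →4(L), so W
n=9: →3(W), 6(W), 8(W) — all W, so L
n=10: →9(L), so W
n=11: →10(W) only, which is W, so L
n=12: →4(L), so W
n=13: →12(W) only, which is W, so L
n=14: →7(L), so W
n=15: →5(W), 10(W), 12(W), 14(W) — all W, so L
n=16: →15(L), so W
n=17: →16(W) only, which is W, so L
n=18: →9(L), so W
n=19: →18(W) only, which is W, so L
n=20: →15(L), so W
n=21: →7(L), so W
n=22: →11(L), so W
n=23: →22(W) only, which is W, so L
n=24: →23(L), so W
n=25: →20(W), 24(W) — all W, so L
n=26: →13(L), so W
n=27: →9(L), so W
n=28: →14(W), 21(W), 24(W), 26(W), 27(W) — all W, so L
n=29: →28(L), so W
n=30: →15(L), so W
n=31: →30(W) only, which is W, so L
n=32: →28(L), so W
n=33: →11(L), so W
n=34: →17(L), so W
Reading off the rows marked L gives the requested list; there are 14 such values of n.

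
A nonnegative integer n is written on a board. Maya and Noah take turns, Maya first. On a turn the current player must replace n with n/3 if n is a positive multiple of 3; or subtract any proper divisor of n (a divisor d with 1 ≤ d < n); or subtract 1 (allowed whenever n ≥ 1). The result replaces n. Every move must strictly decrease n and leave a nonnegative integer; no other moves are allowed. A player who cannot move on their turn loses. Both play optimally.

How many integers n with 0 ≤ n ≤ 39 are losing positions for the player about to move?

Positions with no move are L. A position that does have a move is losing for the player to move precisely when every available move leads to a winning position for the opponent. Fill in the labels:
n=0: no move → L
n=1: can move to 0, which is L ⇒ W
n=2: the only move is to 1(W), a W ⇒ L
n=3: can move to 2, which is L ⇒ W
n=4: can move to 2, which is L ⇒ W
n=5: the only move is to 4(W), a W ⇒ L
n=6: can move to 2, which is L ⇒ W
n=7: the only move is to 6(W), a W ⇒ L
n=8: can move to 7, which is L ⇒ W
n=9: moves to 3(W), 6(W), 8(W); every one is W ⇒ L
n=10: can move to 5, which is L ⇒ W
n=11: the only move is to 10(W), a W ⇒ L
n=12: can move to 9, which is L ⇒ W
n=13: the only move is to 12(W), a W ⇒ L
n=14: can move to 7, which is L ⇒ W
n=15: can move to 5, which is L ⇒ W
n=16: moves to 8(W), 12(W), 14(W), 15(W); every one is W ⇒ L
n=17: can move to 16, which is L ⇒ W
n=18: can move to 9, which is L ⇒ W
n=19: the only move is to 18(W), a W ⇒ L
n=20: can move to 16, which is L ⇒ W
n=21: can move to 7, which is L ⇒ W
n=22: can move to 11, which is L ⇒ W
n=23: the only move is to 22(W), a W ⇒ L
n=24: can move to 16, which is L ⇒ W
n=25: moves to 20(W), 24(W); every one is W ⇒ L
n=26: can move to 13, which is L ⇒ W
n=27: can move to 9, which is L ⇒ W
n=28: moves to 14(W), 21(W), 24(W), 26(W), 27(W); every one is W ⇒ L
n=29: can move to 28, which is L ⇒ W
n=30: can move to 25, which is L ⇒ W
n=31: the only move is to 30(W), a W ⇒ L
n=32: can move to 16, which is L ⇒ W
n=33: can move to 11, which is L ⇒ W
n=34: moves to 17(W), 32(W), 33(W); every one is W ⇒ L
n=35: can move to 28, which is L ⇒ W
n=36: can move to 34, which is L ⇒ W
n=37: the only move is to 36(W), a W ⇒ L
n=38: can move to 19, which is L ⇒ W
n=39: can move to 13, which is L ⇒ W
L entries with 0 ≤ n ≤ 39: n = 0, 2, 5, 7, 9, 11, 13, 16, 19, 23, 25, 28, 31, 34, 37; that makes 15.

15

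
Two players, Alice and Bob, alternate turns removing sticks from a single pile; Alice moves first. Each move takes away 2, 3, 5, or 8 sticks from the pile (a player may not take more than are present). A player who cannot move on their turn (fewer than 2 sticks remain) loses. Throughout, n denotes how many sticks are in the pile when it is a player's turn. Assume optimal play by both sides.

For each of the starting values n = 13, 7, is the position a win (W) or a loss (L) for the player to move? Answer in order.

13: W, 7: L

Positions with no move are L. A position that does have a move is losing for the player to move precisely when every available move leads to a winning position for the opponent. Fill in the labels:
n=0: no move → L
n=1: no move → L
n=2: →0(L), so W
n=3: →1(L), so W
n=4: →1(L), so W
n=5: →0(L), so W
n=6: →1(L), so W
n=7: →5(W), 4(W), 2(W) — all W, so L
n=8: →0(L), so W
n=9: →7(L), so W
n=10: →7(L), so W
n=11: →9(W), 8(W), 6(W), 3(W) — all W, so L
n=12: →7(L), so W
n=13: →11(L), so W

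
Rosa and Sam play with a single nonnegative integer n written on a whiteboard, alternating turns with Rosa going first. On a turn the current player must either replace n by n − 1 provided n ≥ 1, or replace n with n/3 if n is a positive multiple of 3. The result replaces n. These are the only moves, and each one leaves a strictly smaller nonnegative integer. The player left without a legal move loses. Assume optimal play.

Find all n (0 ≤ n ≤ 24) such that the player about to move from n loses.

Label each position W (a win for the player to move) or L (a loss). A position with no legal move is L; any other position is W exactly when some move reaches an L, and L when every move reaches a W.
n=0: no move → L
n=1: W (go to 0, an L position)
n=2: L (sole option 1(W) is W)
n=3: W (go to 2, an L position)
n=4: L (sole option 3(W) is W)
n=5: W (go to 4, an L position)
n=6: W (go to 2, an L position)
n=7: L (sole option 6(W) is W)
n=8: W (go to 7, an L position)
n=9: L (options 3(W), 8(W) are all W)
n=10: W (go to 9, an L position)
n=11: L (sole option 10(W) is W)
n=12: W (go to 4, an L position)
n=13: L (sole option 12(W) is W)
n=14: W (go to 13, an L position)
n=15: L (options 5(W), 14(W) are all W)
n=16: W (go to 15, an L position)
n=17: L (sole option 16(W) is W)
n=18: W (go to 17, an L position)
n=19: L (sole option 18(W) is W)
n=20: W (go to 19, an L position)
n=21: W (go to 7, an L position)
n=22: L (sole option 21(W) is W)
n=23: W (go to 22, an L position)
n=24: L (options 8(W), 23(W) are all W)
Reading off the rows marked L gives the requested list; there are 12 such values of n.

0, 2, 4, 7, 9, 11, 13, 15, 17, 19, 22, 24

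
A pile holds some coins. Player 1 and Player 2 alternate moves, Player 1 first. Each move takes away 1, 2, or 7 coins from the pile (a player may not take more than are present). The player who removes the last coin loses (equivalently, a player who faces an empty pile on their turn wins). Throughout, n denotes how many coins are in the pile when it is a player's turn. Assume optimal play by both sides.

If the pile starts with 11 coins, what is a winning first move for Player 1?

Remove 1, leaving 10.

Use the standard recursion: the mover wins at a terminal position; elsewhere, the mover wins exactly when some move hands the opponent an L position.
n=0: no move; the opponent has just taken the last coin and therefore loses → W
n=1: L (sole option 0(W) is W)
n=2: W (go to 1, an L position)
n=3: W (go to 1, an L position)
n=4: L (options 3(W), 2(W) are all W)
n=5: W (go to 4, an L position)
n=6: W (go to 4, an L position)
n=7: L (options 6(W), 5(W), 0(W) are all W)
n=8: W (go to 7, an L position)
n=9: W (go to 7, an L position)
n=10: L (options 9(W), 8(W), 3(W) are all W)
n=11: W (go to 10, an L position)
From 11, the L positions reachable in one move are: 10, 4. Any move reaching one of these is winning.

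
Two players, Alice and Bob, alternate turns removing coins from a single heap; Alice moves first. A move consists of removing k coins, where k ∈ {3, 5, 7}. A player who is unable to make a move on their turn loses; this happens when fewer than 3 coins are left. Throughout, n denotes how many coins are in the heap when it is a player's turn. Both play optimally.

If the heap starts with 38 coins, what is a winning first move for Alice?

Remove 7, leaving 31.

Build the W/L table. Terminal = L. A non-terminal position is W if it has a move to some L; otherwise it is L.
n=0: no move → L
n=1: no move → L
n=2: no move → L
n=3: →0(L), so W
n=4: →1(L), so W
n=5: →2(L), so W
n=6: →1(L), so W
n=7: →2(L), so W
n=8: →1(L), so W
n=9: →2(L), so W
n=10: →7(W), 5(W), 3(W) — all W, so L
n=11: →8(W), 6(W), 4(W) — all W, so L
n=12: →9(W), 7(W), 5(W) — all W, so L
n=13: →10(L), so W
n=14: →11(L), so W
n=15: →12(L), so W
n=16: →11(L), so W
n=17: →12(L), so W
n=18: →11(L), so W
n=19: →12(L), so W
n=20: →17(W), 15(W), 13(W) — all W, so L
n=21: →18(W), 16(W), 14(W) — all W, so L
n=22: →19(W), 17(W), 15(W) — all W, so L
n=23: →20(L), so W
n=24: →21(L), so W
n=25: →22(L), so W
n=26: →21(L), so W
n=27: →22(L), so W
n=28: →21(L), so W
n=29: →22(L), so W
n=30: →27(W), 25(W), 23(W) — all W, so L
n=31: →28(W), 26(W), 24(W) — all W, so L
n=32: →29(W), 27(W), 25(W) — all W, so L
n=33: →30(L), so W
n=34: →31(L), so W
n=35: →32(L), so W
n=36: →31(L), so W
n=37: →32(L), so W
n=38: →31(L), so W
From 38, the L positions reachable in one move are: 31.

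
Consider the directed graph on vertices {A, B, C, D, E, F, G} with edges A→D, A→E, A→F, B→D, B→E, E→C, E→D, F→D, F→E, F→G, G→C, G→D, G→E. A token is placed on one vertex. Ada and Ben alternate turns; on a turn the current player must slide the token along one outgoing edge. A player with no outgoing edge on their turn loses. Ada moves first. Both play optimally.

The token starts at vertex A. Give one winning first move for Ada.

Use the standard recursion: the mover loses at a terminal position; elsewhere, the mover wins exactly when some move hands the opponent an L position.
Every edge goes from a vertex to one that appears earlier in the order D, C, E, G, F, A, B, so processing vertices in that order labels each vertex after all of its successors.
D: no outgoing edge → L
C: no outgoing edge → L
E: reaches L-position C → W
G: reaches L-position C → W
F: reaches L-position D → W
A: reaches L-position D → W
B: reaches L-position D → W
From A, the L positions reachable in one move are: D.

Move to D.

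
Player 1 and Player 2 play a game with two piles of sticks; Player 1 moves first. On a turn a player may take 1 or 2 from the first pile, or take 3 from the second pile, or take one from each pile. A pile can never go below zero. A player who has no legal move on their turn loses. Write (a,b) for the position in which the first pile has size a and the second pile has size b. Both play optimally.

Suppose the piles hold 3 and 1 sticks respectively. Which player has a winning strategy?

Use the standard recursion: the mover loses at a terminal position; elsewhere, the mover wins exactly when some move hands the opponent an L position.
No move ever increases a pile, so every position that can arise here has a ≤ 3 and b ≤ 1; it is enough to label the cells with 0 ≤ a ≤ 3 and 0 ≤ b ≤ 1.
Every move lowers a or b (never raises either), so fill the grid row by row in increasing a, and left to right within a row: each cell's successors are then already labelled.
      b=0  b=1
a=0:    L    L
a=1:    W    W
a=2:    W    W
a=3:    L    L
Cells with no legal move (terminal, hence L): (0,0), (0,1).
The remaining L cells, each justified by listing all of its moves:
(3,0): L (options (2,0)(W), (1,0)(W) are all W)
(3,1): L (options (2,1)(W), (1,1)(W), (2,0)(W) are all W)
Every other cell has at least one move into one of the L cells above, so it is W.
The starting position (3,1) is L: whatever Player 1 does, the opponent receives a W position.

Player 2 wins.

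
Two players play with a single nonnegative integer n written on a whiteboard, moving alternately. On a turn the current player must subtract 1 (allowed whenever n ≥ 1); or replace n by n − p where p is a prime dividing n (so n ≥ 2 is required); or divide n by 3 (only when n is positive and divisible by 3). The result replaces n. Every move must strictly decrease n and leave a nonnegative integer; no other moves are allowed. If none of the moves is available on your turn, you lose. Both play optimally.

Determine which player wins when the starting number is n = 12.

The first player wins.

Label each position W (a win for the player to move) or L (a loss). A position with no legal move is L; any other position is W exactly when some move reaches an L, and L when every move reaches a W.
n=0: no move → L
n=1: can move to 0, which is L ⇒ W
n=2: can move to 0, which is L ⇒ W
n=3: can move to 0, which is L ⇒ W
n=4: moves to 2(W), 3(W); every one is W ⇒ L
n=5: can move to 0, which is L ⇒ W
n=6: can move to 4, which is L ⇒ W
n=7: can move to 0, which is L ⇒ W
n=8: moves to 6(W), 7(W); every one is W ⇒ L
n=9: can move to 8, which is L ⇒ W
n=10: can move to 8, which is L ⇒ W
n=11: can move to 0, which is L ⇒ W
n=12: can move to 4, which is L ⇒ W
The starting position 12 is W: the player to move should move to 4, handing over an L position.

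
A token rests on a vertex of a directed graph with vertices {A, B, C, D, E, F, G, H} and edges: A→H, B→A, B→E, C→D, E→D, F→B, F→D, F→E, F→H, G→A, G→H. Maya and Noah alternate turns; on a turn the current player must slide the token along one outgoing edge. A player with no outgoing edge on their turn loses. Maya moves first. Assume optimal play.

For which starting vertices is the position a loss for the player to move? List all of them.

B, D, H

Classify positions by backward induction: terminal positions (no move available) are L. From any other position, the mover wins iff some move reaches an L.
Every edge goes from a vertex to one that appears earlier in the order D, H, E, A, B, C, F, G, so processing vertices in that order labels each vertex after all of its successors.
D: no outgoing edge → L
H: no outgoing edge → L
E: can move to D, which is L ⇒ W
A: can move to H, which is L ⇒ W
B: moves to A(W), E(W); every one is W ⇒ L
C: can move to D, which is L ⇒ W
F: can move to B, which is L ⇒ W
G: can move to H, which is L ⇒ W
The losing starting vertices are exactly the entries labelled L in this table (3 of them).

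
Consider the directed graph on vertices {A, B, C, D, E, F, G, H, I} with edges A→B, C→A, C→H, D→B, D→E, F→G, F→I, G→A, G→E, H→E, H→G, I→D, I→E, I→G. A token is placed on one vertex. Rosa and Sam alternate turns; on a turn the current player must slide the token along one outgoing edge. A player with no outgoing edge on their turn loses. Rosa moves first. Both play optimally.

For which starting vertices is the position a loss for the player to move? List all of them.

Work bottom-up. With no move the player to move loses. Otherwise the position is W if at least one move leads to an L position for the opponent, and L if every move leads to a W.
Every edge goes from a vertex to one that appears earlier in the order B, E, A, D, G, I, F, H, C, so processing vertices in that order labels each vertex after all of its successors.
B: no outgoing edge → L
E: no outgoing edge → L
A: reaches L-position B → W
D: reaches L-position E → W
G: reaches L-position E → W
I: reaches L-position E → W
F: only reaches I(W), G(W), all W → L
H: reaches L-position E → W
C: only reaches H(W), A(W), all W → L
The losing starting vertices are exactly the entries labelled L in this table (4 of them).

B, C, E, F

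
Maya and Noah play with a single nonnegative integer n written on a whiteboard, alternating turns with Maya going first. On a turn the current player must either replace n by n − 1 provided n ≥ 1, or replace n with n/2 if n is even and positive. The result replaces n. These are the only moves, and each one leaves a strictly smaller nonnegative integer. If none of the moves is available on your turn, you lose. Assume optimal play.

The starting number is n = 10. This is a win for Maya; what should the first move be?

Move to 5.

Classify positions by backward induction: terminal positions (no move available) are L. From any other position, the mover wins iff some move reaches an L.
n=0: no move → L
n=1: →0(L), so W
n=2: →1(W) only, which is W, so L
n=3: →2(L), so W
n=4: →2(L), so W
n=5: →4(W) only, which is W, so L
n=6: →5(L), so W
n=7: →6(W) only, which is W, so L
n=8: →7(L), so W
n=9: →8(W) only, which is W, so L
n=10: →5(L), so W
From 10, the L positions reachable in one move are: 5, 9. Any move reaching one of these is winning.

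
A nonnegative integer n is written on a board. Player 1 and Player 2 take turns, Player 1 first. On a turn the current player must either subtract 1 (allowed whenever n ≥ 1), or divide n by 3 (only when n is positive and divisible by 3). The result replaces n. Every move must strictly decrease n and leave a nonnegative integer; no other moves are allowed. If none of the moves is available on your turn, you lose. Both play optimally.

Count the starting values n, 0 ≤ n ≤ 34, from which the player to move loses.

Work bottom-up. With no move the player to move loses. Otherwise the position is W if at least one move leads to an L position for the opponent, and L if every move leads to a W.
n=0: no move → L
n=1: W (go to 0, an L position)
n=2: L (sole option 1(W) is W)
n=3: W (go to 2, an L position)
n=4: L (sole option 3(W) is W)
n=5: W (go to 4, an L position)
n=6: W (go to 2, an L position)
n=7: L (sole option 6(W) is W)
n=8: W (go to 7, an L position)
n=9: L (options 3(W), 8(W) are all W)
n=10: W (go to 9, an L position)
n=11: L (sole option 10(W) is W)
n=12: W (go to 4, an L position)
n=13: L (sole option 12(W) is W)
n=14: W (go to 13, an L position)
n=15: L (options 5(W), 14(W) are all W)
n=16: W (go to 15, an L position)
n=17: L (sole option 16(W) is W)
n=18: W (go to 17, an L position)
n=19: L (sole option 18(W) is W)
n=20: W (go to 19, an L position)
n=21: W (go to 7, an L position)
n=22: L (sole option 21(W) is W)
n=23: W (go to 22, an L position)
n=24: L (options 8(W), 23(W) are all W)
n=25: W (go to 24, an L position)
n=26: L (sole option 25(W) is W)
n=27: W (go to 9, an L position)
n=28: L (sole option 27(W) is W)
n=29: W (go to 28, an L position)
n=30: L (options 10(W), 29(W) are all W)
n=31: W (go to 30, an L position)
n=32: L (sole option 31(W) is W)
n=33: W (go to 11, an L position)
n=34: L (sole option 33(W) is W)
L entries with 0 ≤ n ≤ 34: n = 0, 2, 4, 7, 9, 11, 13, 15, 17, 19, 22, 24, 26, 28, 30, 32, 34; that makes 17.

17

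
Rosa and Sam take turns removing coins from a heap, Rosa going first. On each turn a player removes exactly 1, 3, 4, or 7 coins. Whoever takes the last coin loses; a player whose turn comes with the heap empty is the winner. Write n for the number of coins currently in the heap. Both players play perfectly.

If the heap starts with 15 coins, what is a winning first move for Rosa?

Remove 4, leaving 11.

Work bottom-up. With no move the player to move wins. Otherwise the position is W if at least one move leads to an L position for the opponent, and L if every move leads to a W.
n=0: no move; the opponent has just taken the last coin and therefore loses → W
n=1: only reaches 0(W), which is W → L
n=2: reaches L-position 1 → W
n=3: only reaches 2(W), 0(W), all W → L
n=4: reaches L-position 3 → W
n=5: reaches L-position 1 → W
n=6: reaches L-position 3 → W
n=7: reaches L-position 3 → W
n=8: reaches L-position 1 → W
n=9: only reaches 8(W), 6(W), 5(W), 2(W), all W → L
n=10: reaches L-position 9 → W
n=11: only reaches 10(W), 8(W), 7(W), 4(W), all W → L
n=12: reaches L-position 11 → W
n=13: reaches L-position 9 → W
n=14: reaches L-position 11 → W
n=15: reaches L-position 11 → W
From 15, the L positions reachable in one move are: 11.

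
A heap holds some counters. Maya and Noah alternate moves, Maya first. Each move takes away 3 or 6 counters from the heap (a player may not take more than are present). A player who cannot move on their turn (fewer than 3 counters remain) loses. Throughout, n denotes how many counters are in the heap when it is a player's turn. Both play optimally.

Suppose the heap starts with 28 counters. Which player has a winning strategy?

Work bottom-up. With no move the player to move loses. Otherwise the position is W if at least one move leads to an L position for the opponent, and L if every move leads to a W.
n=0: no move → L
n=1: no move → L
n=2: no move → L
n=3: can move to 0, which is L ⇒ W
n=4: can move to 1, which is L ⇒ W
n=5: can move to 2, which is L ⇒ W
n=6: can move to 0, which is L ⇒ W
n=7: can move to 1, which is L ⇒ W
n=8: can move to 2, which is L ⇒ W
n=9: moves to 6(W), 3(W); every one is W ⇒ L
n=10: moves to 7(W), 4(W); every one is W ⇒ L
n=11: moves to 8(W), 5(W); every one is W ⇒ L
n=12: can move to 9, which is L ⇒ W
n=13: can move to 10, which is L ⇒ W
n=14: can move to 11, which is L ⇒ W
n=15: can move to 9, which is L ⇒ W
n=16: can move to 10, which is L ⇒ W
n=17: can move to 11, which is L ⇒ W
n=18: moves to 15(W), 12(W); every one is W ⇒ L
n=19: moves to 16(W), 13(W); every one is W ⇒ L
n=20: moves to 17(W), 14(W); every one is W ⇒ L
n=21: can move to 18, which is L ⇒ W
n=22: can move to 19, which is L ⇒ W
n=23: can move to 20, which is L ⇒ W
n=24: can move to 18, which is L ⇒ W
n=25: can move to 19, which is L ⇒ W
n=26: can move to 20, which is L ⇒ W
n=27: moves to 24(W), 21(W); every one is W ⇒ L
n=28: moves to 25(W), 22(W); every one is W ⇒ L
The starting position 28 is L: whatever Maya does, the opponent receives a W position.

Noah wins.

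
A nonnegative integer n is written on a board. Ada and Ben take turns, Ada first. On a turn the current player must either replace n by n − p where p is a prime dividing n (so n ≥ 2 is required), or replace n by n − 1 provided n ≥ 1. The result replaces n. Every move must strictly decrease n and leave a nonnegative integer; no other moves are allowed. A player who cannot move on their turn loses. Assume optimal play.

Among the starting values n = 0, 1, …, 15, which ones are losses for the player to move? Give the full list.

0, 4, 8, 12

Classify positions by backward induction: terminal positions (no move available) are L. From any other position, the mover wins iff some move reaches an L.
n=0: no move → L
n=1: reaches L-position 0 → W
n=2: reaches L-position 0 → W
n=3: reaches L-position 0 → W
n=4: only reaches 2(W), 3(W), all W → L
n=5: reaches L-position 0 → W
n=6: reaches L-position 4 → W
n=7: reaches L-position 0 → W
n=8: only reaches 6(W), 7(W), all W → L
n=9: reaches L-position 8 → W
n=10: reaches L-position 8 → W
n=11: reaches L-position 0 → W
n=12: only reaches 9(W), 10(W), 11(W), all W → L
n=13: reaches L-position 0 → W
n=14: reaches L-position 12 → W
n=15: reaches L-position 12 → W
Reading off the rows marked L gives the requested list; there are 4 such values of n.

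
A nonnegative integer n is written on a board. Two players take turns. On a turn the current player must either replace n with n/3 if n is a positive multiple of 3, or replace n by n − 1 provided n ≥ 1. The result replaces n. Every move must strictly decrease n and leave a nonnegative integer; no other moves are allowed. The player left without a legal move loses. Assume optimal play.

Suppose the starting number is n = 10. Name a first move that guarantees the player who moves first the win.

Use the standard recursion: the mover loses at a terminal position; elsewhere, the mover wins exactly when some move hands the opponent an L position.
n=0: no move → L
n=1: can move to 0, which is L ⇒ W
n=2: the only move is to 1(W), a W ⇒ L
n=3: can move to 2, which is L ⇒ W
n=4: the only move is to 3(W), a W ⇒ L
n=5: can move to 4, which is L ⇒ W
n=6: can move to 2, which is L ⇒ W
n=7: the only move is to 6(W), a W ⇒ L
n=8: can move to 7, which is L ⇒ W
n=9: moves to 3(W), 8(W); every one is W ⇒ L
n=10: can move to 9, which is L ⇒ W
From 10, the L positions reachable in one move are: 9.

Move to 9.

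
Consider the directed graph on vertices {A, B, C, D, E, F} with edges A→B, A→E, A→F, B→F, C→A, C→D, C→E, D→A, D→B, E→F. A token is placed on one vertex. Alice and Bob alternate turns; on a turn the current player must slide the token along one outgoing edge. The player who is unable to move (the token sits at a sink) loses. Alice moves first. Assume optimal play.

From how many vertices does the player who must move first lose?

2

Work bottom-up. With no move the player to move loses. Otherwise the position is W if at least one move leads to an L position for the opponent, and L if every move leads to a W.
Every edge goes from a vertex to one that appears earlier in the order F, B, E, A, D, C, so processing vertices in that order labels each vertex after all of its successors.
F: no outgoing edge → L
B: W (go to F, an L position)
E: W (go to F, an L position)
A: W (go to F, an L position)
D: L (options A(W), B(W) are all W)
C: W (go to D, an L position)
The L vertices are D, F; that is 2 in all.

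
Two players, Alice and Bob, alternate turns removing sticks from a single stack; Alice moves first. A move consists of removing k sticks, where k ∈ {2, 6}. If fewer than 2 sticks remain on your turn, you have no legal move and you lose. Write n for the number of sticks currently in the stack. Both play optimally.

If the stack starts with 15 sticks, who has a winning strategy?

Alice wins.

Label each position W (a win for the player to move) or L (a loss). A position with no legal move is L; any other position is W exactly when some move reaches an L, and L when every move reaches a W.
n=0: no move → L
n=1: no move → L
n=2: →0(L), so W
n=3: →1(L), so W
n=4: →2(W) only, which is W, so L
n=5: →3(W) only, which is W, so L
n=6: →4(L), so W
n=7: →5(L), so W
n=8: →6(W), 2(W) — all W, so L
n=9: →7(W), 3(W) — all W, so L
n=10: →8(L), so W
n=11: →9(L), so W
n=12: →10(W), 6(W) — all W, so L
n=13: →11(W), 7(W) — all W, so L
n=14: →12(L), so W
n=15: →13(L), so W
From 15 Alice can remove 2, leaving 13, reaching an L position.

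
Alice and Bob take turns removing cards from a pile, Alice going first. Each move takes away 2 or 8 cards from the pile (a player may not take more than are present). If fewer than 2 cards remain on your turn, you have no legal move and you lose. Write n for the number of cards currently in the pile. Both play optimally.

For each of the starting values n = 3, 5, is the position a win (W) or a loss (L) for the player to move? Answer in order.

3: W, 5: L

Label each position W (a win for the player to move) or L (a loss). A position with no legal move is L; any other position is W exactly when some move reaches an L, and L when every move reaches a W.
n=0: no move → L
n=1: no move → L
n=2: can move to 0, which is L ⇒ W
n=3: can move to 1, which is L ⇒ W
n=4: the only move is to 2(W), a W ⇒ L
n=5: the only move is to 3(W), a W ⇒ L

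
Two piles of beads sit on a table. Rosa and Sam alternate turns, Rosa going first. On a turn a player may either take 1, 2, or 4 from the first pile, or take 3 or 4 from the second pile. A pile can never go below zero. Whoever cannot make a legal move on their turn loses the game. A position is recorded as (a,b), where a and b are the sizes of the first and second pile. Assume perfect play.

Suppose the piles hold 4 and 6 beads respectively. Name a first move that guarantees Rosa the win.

Move to (2,6).

Build the W/L table. Terminal = L. A non-terminal position is W if it has a move to some L; otherwise it is L.
No move ever increases a pile, so every position that can arise here has a ≤ 4 and b ≤ 6; it is enough to label the cells with 0 ≤ a ≤ 4 and 0 ≤ b ≤ 6.
Every move lowers a or b (never raises either), so fill the grid row by row in increasing a, and left to right within a row: each cell's successors are then already labelled.
      b=0  b=1  b=2  b=3  b=4  b=5  b=6
a=0:    L    L    L    W    W    W    W
a=1:    W    W    W    L    L    L    W
a=2:    W    W    W    W    W    W    L
a=3:    L    L    L    W    W    W    W
a=4:    W    W    W    L    L    L    W
Cells with no legal move (terminal, hence L): (0,0), (0,1), (0,2).
The remaining L cells, each justified by listing all of its moves:
(1,3): moves to (0,3)(W), (1,0)(W); every one is W ⇒ L
(1,4): moves to (0,4)(W), (1,1)(W), (1,0)(W); every one is W ⇒ L
(1,5): moves to (0,5)(W), (1,2)(W), (1,1)(W); every one is W ⇒ L
(2,6): moves to (1,6)(W), (0,6)(W), (2,3)(W), (2,2)(W); every one is W ⇒ L
(3,0): moves to (2,0)(W), (1,0)(W); every one is W ⇒ L
(3,1): moves to (2,1)(W), (1,1)(W); every one is W ⇒ L
(3,2): moves to (2,2)(W), (1,2)(W); every one is W ⇒ L
(4,3): moves to (3,3)(W), (2,3)(W), (0,3)(W), (4,0)(W); every one is W ⇒ L
(4,4): moves to (3,4)(W), (2,4)(W), (0,4)(W), (4,1)(W), (4,0)(W); every one is W ⇒ L
(4,5): moves to (3,5)(W), (2,5)(W), (0,5)(W), (4,2)(W), (4,1)(W); every one is W ⇒ L
Every other cell has at least one move into one of the L cells above, so it is W.
From (4,6), the L positions reachable in one move are: (2,6), (4,3). Any move reaching one of these is winning.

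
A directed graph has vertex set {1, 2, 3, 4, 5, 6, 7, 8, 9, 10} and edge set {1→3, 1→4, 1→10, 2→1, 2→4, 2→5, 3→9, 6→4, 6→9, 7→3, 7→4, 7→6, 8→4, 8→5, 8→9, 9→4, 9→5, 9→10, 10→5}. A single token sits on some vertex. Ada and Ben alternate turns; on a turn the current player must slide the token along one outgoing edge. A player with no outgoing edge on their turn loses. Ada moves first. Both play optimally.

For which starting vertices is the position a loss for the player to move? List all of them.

3, 4, 5

Label each position W (a win for the player to move) or L (a loss). A position with no legal move is L; any other position is W exactly when some move reaches an L, and L when every move reaches a W.
Every edge goes from a vertex to one that appears earlier in the order 4, 5, 10, 9, 6, 3, 7, 1, 2, 8, so processing vertices in that order labels each vertex after all of its successors.
4: no outgoing edge → L
5: no outgoing edge → L
10: can move to 5, which is L ⇒ W
9: can move to 5, which is L ⇒ W
6: can move to 4, which is L ⇒ W
3: the only move is to 9(W), a W ⇒ L
7: can move to 3, which is L ⇒ W
1: can move to 3, which is L ⇒ W
2: can move to 5, which is L ⇒ W
8: can move to 5, which is L ⇒ W
Reading off the rows marked L gives the requested list; there are 3 such vertices.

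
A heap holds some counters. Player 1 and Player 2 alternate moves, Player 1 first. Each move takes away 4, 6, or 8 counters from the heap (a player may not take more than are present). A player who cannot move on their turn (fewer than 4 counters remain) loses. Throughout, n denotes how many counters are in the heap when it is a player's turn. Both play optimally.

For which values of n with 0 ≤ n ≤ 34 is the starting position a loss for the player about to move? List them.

0, 1, 2, 3, 12, 13, 14, 15, 24, 25, 26, 27

Compute win/loss labels from the base case upward. A position with no move is L. Any other position is W if it can reach an L in one move, else L.
n=0: no move → L
n=1: no move → L
n=2: no move → L
n=3: no move → L
n=4: →0(L), so W
n=5: →1(L), so W
n=6: →2(L), so W
n=7: →3(L), so W
n=8: →2(L), so W
n=9: →3(L), so W
n=10: →2(L), so W
n=11: →3(L), so W
n=12: →8(W), 6(W), 4(W) — all W, so L
n=13: →9(W), 7(W), 5(W) — all W, so L
n=14: →10(W), 8(W), 6(W) — all W, so L
n=15: →11(W), 9(W), 7(W) — all W, so L
n=16: →12(L), so W
n=17: →13(L), so W
n=18: →14(L), so W
n=19: →15(L), so W
n=20: →14(L), so W
n=21: →15(L), so W
n=22: →14(L), so W
n=23: →15(L), so W
n=24: →20(W), 18(W), 16(W) — all W, so L
n=25: →21(W), 19(W), 17(W) — all W, so L
n=26: →22(W), 20(W), 18(W) — all W, so L
n=27: →23(W), 21(W), 19(W) — all W, so L
n=28: →24(L), so W
n=29: →25(L), so W
n=30: →26(L), so W
n=31: →27(L), so W
n=32: →26(L), so W
n=33: →27(L), so W
n=34: →26(L), so W
The losing starting values of n are exactly the entries labelled L in this table (12 of them).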